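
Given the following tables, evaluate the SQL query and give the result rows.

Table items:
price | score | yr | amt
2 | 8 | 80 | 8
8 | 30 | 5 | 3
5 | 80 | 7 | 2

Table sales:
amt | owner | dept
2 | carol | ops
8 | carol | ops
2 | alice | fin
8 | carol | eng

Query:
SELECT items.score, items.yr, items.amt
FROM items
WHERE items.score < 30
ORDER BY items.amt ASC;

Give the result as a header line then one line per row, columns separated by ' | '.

== RESULT ==
items.score | items.yr | items.amt
8 | 80 | 8

Derivation:
After WHERE (1 rows):
items.price | items.score | items.yr | items.amt
2 | 8 | 80 | 8
After SELECT (1 rows):
items.score | items.yr | items.amt
8 | 80 | 8
After ORDER BY (1 rows):
items.score | items.yr | items.amt
8 | 80 | 8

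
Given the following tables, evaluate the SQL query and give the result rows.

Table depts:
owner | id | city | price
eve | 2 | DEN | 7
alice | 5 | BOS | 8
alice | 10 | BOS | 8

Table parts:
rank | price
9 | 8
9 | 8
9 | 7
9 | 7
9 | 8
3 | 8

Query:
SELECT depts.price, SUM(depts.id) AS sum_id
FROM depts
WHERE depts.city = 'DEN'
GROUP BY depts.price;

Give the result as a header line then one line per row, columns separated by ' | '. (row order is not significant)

== RESULT ==
depts.price | sum_id
7 | 2

Derivation:
After WHERE (1 rows):
depts.owner | depts.id | depts.city | depts.price
eve | 2 | DEN | 7
After GROUP BY (1 rows):
depts.price | sum_id
7 | 2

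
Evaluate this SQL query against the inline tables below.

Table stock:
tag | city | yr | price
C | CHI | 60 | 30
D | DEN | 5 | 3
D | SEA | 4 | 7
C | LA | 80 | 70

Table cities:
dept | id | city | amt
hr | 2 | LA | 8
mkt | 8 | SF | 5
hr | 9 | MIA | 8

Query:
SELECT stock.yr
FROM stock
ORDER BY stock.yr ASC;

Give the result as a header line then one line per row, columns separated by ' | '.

After SELECT (4 rows):
stock.yr
60
5
4
80
After ORDER BY (4 rows):
stock.yr
4
5
60
80

== RESULT ==
stock.yr
4
5
60
80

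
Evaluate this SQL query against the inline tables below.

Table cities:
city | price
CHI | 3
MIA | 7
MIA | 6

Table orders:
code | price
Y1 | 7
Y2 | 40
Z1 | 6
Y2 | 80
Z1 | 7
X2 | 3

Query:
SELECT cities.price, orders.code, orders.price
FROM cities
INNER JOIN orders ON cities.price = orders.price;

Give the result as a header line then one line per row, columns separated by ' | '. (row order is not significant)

== RESULT ==
cities.price | orders.code | orders.price
3 | X2 | 3
7 | Y1 | 7
7 | Z1 | 7
6 | Z1 | 6

Derivation:
After JOIN orders (4 rows):
cities.city | cities.price | orders.code | orders.price
CHI | 3 | X2 | 3
MIA | 7 | Y1 | 7
MIA | 7 | Z1 | 7
MIA | 6 | Z1 | 6
After SELECT (4 rows):
cities.price | orders.code | orders.price
3 | X2 | 3
7 | Y1 | 7
7 | Z1 | 7
6 | Z1 | 6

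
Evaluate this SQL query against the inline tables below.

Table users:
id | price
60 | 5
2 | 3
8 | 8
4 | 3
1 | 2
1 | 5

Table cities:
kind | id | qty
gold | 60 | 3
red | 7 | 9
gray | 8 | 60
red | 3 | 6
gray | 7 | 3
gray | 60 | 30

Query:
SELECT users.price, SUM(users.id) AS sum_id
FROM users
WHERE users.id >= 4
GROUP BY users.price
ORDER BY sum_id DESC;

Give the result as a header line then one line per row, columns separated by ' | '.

After WHERE (3 rows):
users.id | users.price
60 | 5
8 | 8
4 | 3
After GROUP BY (3 rows):
users.price | sum_id
5 | 60
8 | 8
3 | 4
After ORDER BY (3 rows):
users.price | sum_id
5 | 60
8 | 8
3 | 4

== RESULT ==
users.price | sum_id
5 | 60
8 | 8
3 | 4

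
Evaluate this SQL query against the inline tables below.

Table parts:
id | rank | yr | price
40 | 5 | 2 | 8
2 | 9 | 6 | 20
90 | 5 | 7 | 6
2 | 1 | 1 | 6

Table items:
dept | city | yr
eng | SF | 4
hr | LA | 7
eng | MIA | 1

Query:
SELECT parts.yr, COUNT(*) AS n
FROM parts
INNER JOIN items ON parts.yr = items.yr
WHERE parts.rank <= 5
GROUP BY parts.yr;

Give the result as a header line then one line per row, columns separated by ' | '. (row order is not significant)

== RESULT ==
parts.yr | n
7 | 1
1 | 1

Derivation:
After JOIN items (2 rows):
parts.id | parts.rank | parts.yr | parts.price | items.dept | items.city | items.yr
90 | 5 | 7 | 6 | hr | LA | 7
2 | 1 | 1 | 6 | eng | MIA | 1
After WHERE (2 rows):
parts.id | parts.rank | parts.yr | parts.price | items.dept | items.city | items.yr
90 | 5 | 7 | 6 | hr | LA | 7
2 | 1 | 1 | 6 | eng | MIA | 1
After GROUP BY (2 rows):
parts.yr | n
7 | 1
1 | 1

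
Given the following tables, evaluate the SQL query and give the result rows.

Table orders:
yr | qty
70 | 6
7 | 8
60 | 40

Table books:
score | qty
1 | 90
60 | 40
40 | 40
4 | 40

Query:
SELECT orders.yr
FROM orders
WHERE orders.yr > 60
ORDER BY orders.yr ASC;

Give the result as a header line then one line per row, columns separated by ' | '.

After WHERE (1 rows):
orders.yr | orders.qty
70 | 6
After SELECT (1 rows):
orders.yr
70
After ORDER BY (1 rows):
orders.yr
70

== RESULT ==
orders.yr
70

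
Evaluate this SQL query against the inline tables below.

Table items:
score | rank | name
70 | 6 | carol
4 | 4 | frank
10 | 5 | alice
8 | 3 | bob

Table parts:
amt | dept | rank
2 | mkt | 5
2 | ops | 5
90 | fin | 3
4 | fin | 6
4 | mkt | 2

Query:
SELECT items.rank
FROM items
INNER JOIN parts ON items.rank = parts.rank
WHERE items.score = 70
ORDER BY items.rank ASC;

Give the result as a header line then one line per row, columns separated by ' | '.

== RESULT ==
items.rank
6

Derivation:
After JOIN parts (4 rows):
items.score | items.rank | items.name | parts.amt | parts.dept | parts.rank
70 | 6 | carol | 4 | fin | 6
10 | 5 | alice | 2 | mkt | 5
10 | 5 | alice | 2 | ops | 5
8 | 3 | bob | 90 | fin | 3
After WHERE (1 rows):
items.score | items.rank | items.name | parts.amt | parts.dept | parts.rank
70 | 6 | carol | 4 | fin | 6
After SELECT (1 rows):
items.rank
6
After ORDER BY (1 rows):
items.rank
6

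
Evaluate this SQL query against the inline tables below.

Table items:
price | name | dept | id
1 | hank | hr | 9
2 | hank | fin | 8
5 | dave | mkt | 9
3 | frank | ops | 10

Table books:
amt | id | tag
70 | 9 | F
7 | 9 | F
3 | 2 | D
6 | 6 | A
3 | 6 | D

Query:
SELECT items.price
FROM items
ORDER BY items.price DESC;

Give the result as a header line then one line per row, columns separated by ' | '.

== RESULT ==
items.price
5
3
2
1

Derivation:
After SELECT (4 rows):
items.price
1
2
5
3
After ORDER BY (4 rows):
items.price
5
3
2
1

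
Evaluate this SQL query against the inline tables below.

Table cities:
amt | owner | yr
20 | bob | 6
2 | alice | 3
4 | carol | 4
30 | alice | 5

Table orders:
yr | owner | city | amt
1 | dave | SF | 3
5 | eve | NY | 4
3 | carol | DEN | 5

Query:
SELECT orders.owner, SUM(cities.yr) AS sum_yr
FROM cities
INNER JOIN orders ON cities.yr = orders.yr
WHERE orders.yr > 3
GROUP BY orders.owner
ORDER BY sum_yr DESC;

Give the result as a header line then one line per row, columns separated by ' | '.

After JOIN orders (2 rows):
cities.amt | cities.owner | cities.yr | orders.yr | orders.owner | orders.city | orders.amt
2 | alice | 3 | 3 | carol | DEN | 5
30 | alice | 5 | 5 | eve | NY | 4
After WHERE (1 rows):
cities.amt | cities.owner | cities.yr | orders.yr | orders.owner | orders.city | orders.amt
30 | alice | 5 | 5 | eve | NY | 4
After GROUP BY (1 rows):
orders.owner | sum_yr
eve | 5
After ORDER BY (1 rows):
orders.owner | sum_yr
eve | 5

== RESULT ==
orders.owner | sum_yr
eve | 5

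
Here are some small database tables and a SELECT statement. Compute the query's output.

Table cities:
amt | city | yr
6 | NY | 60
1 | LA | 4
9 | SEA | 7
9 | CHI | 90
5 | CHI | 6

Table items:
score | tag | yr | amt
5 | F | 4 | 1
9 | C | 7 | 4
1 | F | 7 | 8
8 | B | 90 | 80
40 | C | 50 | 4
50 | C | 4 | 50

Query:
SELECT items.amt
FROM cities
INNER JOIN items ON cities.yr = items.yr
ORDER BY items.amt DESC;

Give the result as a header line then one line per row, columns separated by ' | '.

== RESULT ==
items.amt
80
50
8
4
1

Derivation:
After JOIN items (5 rows):
cities.amt | cities.city | cities.yr | items.score | items.tag | items.yr | items.amt
1 | LA | 4 | 5 | F | 4 | 1
1 | LA | 4 | 50 | C | 4 | 50
9 | SEA | 7 | 9 | C | 7 | 4
9 | SEA | 7 | 1 | F | 7 | 8
9 | CHI | 90 | 8 | B | 90 | 80
After SELECT (5 rows):
items.amt
1
50
4
8
80
After ORDER BY (5 rows):
items.amt
80
50
8
4
1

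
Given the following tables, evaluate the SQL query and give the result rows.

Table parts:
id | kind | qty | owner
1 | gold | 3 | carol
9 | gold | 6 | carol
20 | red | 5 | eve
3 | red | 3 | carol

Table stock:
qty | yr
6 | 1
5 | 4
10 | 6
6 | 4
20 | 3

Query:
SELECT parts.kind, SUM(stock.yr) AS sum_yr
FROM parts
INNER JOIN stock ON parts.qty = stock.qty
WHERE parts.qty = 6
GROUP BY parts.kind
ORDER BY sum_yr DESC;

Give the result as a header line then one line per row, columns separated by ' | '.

After JOIN stock (3 rows):
parts.id | parts.kind | parts.qty | parts.owner | stock.qty | stock.yr
9 | gold | 6 | carol | 6 | 1
9 | gold | 6 | carol | 6 | 4
20 | red | 5 | eve | 5 | 4
After WHERE (2 rows):
parts.id | parts.kind | parts.qty | parts.owner | stock.qty | stock.yr
9 | gold | 6 | carol | 6 | 1
9 | gold | 6 | carol | 6 | 4
After GROUP BY (1 rows):
parts.kind | sum_yr
gold | 5
After ORDER BY (1 rows):
parts.kind | sum_yr
gold | 5

== RESULT ==
parts.kind | sum_yr
gold | 5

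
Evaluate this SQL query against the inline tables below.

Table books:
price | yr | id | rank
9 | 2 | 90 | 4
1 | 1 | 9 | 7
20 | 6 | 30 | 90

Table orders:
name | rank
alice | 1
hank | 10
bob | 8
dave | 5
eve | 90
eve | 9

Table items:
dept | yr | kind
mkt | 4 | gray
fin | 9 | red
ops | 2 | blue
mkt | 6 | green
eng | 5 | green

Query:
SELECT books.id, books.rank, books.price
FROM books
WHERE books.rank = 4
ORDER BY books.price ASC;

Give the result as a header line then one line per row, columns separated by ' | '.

After WHERE (1 rows):
books.price | books.yr | books.id | books.rank
9 | 2 | 90 | 4
After SELECT (1 rows):
books.id | books.rank | books.price
90 | 4 | 9
After ORDER BY (1 rows):
books.id | books.rank | books.price
90 | 4 | 9

== RESULT ==
books.id | books.rank | books.price
90 | 4 | 9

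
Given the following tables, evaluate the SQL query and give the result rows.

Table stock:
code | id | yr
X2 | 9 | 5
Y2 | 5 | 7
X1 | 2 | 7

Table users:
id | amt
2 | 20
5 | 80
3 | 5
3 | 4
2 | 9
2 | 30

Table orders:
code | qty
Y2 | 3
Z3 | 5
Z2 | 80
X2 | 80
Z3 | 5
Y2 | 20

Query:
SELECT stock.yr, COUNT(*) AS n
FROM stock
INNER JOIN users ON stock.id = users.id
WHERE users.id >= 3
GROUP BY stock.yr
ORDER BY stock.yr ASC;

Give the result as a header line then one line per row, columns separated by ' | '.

After JOIN users (4 rows):
stock.code | stock.id | stock.yr | users.id | users.amt
Y2 | 5 | 7 | 5 | 80
X1 | 2 | 7 | 2 | 20
X1 | 2 | 7 | 2 | 9
X1 | 2 | 7 | 2 | 30
After WHERE (1 rows):
stock.code | stock.id | stock.yr | users.id | users.amt
Y2 | 5 | 7 | 5 | 80
After GROUP BY (1 rows):
stock.yr | n
7 | 1
After ORDER BY (1 rows):
stock.yr | n
7 | 1

== RESULT ==
stock.yr | n
7 | 1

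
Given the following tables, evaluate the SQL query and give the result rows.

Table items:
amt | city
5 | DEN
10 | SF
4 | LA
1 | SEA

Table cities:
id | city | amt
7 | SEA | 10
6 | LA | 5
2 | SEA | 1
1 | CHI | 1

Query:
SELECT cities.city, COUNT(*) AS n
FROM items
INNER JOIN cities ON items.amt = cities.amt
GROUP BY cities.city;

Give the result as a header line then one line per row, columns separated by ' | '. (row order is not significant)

== RESULT ==
cities.city | n
LA | 1
SEA | 2
CHI | 1

Derivation:
After JOIN cities (4 rows):
items.amt | items.city | cities.id | cities.city | cities.amt
5 | DEN | 6 | LA | 5
10 | SF | 7 | SEA | 10
1 | SEA | 2 | SEA | 1
1 | SEA | 1 | CHI | 1
After GROUP BY (3 rows):
cities.city | n
LA | 1
SEA | 2
CHI | 1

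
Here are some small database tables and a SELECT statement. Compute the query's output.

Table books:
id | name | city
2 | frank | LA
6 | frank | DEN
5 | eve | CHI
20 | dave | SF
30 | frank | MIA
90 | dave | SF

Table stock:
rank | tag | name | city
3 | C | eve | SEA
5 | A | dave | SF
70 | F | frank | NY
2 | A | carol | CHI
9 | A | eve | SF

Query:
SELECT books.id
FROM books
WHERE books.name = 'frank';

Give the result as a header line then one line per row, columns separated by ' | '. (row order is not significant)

== RESULT ==
books.id
2
6
30

Derivation:
After WHERE (3 rows):
books.id | books.name | books.city
2 | frank | LA
6 | frank | DEN
30 | frank | MIA
After SELECT (3 rows):
books.id
2
6
30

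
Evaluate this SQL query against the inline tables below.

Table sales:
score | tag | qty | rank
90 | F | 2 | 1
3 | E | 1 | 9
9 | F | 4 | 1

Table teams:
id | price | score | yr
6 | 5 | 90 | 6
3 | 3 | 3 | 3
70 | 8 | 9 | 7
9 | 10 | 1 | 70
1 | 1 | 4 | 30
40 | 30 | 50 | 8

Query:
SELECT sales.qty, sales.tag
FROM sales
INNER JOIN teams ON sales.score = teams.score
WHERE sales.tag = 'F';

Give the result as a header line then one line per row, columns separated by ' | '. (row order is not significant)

== RESULT ==
sales.qty | sales.tag
2 | F
4 | F

Derivation:
After JOIN teams (3 rows):
sales.score | sales.tag | sales.qty | sales.rank | teams.id | teams.price | teams.score | teams.yr
90 | F | 2 | 1 | 6 | 5 | 90 | 6
3 | E | 1 | 9 | 3 | 3 | 3 | 3
9 | F | 4 | 1 | 70 | 8 | 9 | 7
After WHERE (2 rows):
sales.score | sales.tag | sales.qty | sales.rank | teams.id | teams.price | teams.score | teams.yr
90 | F | 2 | 1 | 6 | 5 | 90 | 6
9 | F | 4 | 1 | 70 | 8 | 9 | 7
After SELECT (2 rows):
sales.qty | sales.tag
2 | F
4 | F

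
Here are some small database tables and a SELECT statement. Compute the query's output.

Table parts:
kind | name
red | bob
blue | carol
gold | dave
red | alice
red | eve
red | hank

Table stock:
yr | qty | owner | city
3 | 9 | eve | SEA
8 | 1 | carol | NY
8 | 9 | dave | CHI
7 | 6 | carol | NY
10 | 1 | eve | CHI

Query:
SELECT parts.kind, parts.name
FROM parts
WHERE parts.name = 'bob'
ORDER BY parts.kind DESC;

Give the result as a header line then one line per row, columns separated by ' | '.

== RESULT ==
parts.kind | parts.name
red | bob

Derivation:
After WHERE (1 rows):
parts.kind | parts.name
red | bob
After SELECT (1 rows):
parts.kind | parts.name
red | bob
After ORDER BY (1 rows):
parts.kind | parts.name
red | bob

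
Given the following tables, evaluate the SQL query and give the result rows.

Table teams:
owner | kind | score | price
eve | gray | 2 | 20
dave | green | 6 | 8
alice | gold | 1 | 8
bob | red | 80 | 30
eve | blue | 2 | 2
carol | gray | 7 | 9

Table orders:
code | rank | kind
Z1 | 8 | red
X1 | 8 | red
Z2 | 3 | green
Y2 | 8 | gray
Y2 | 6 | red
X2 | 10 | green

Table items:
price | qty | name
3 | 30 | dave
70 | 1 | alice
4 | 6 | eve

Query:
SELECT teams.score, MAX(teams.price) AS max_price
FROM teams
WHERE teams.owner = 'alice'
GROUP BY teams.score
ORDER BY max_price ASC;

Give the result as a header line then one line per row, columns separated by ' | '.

== RESULT ==
teams.score | max_price
1 | 8

Derivation:
After WHERE (1 rows):
teams.owner | teams.kind | teams.score | teams.price
alice | gold | 1 | 8
After GROUP BY (1 rows):
teams.score | max_price
1 | 8
After ORDER BY (1 rows):
teams.score | max_price
1 | 8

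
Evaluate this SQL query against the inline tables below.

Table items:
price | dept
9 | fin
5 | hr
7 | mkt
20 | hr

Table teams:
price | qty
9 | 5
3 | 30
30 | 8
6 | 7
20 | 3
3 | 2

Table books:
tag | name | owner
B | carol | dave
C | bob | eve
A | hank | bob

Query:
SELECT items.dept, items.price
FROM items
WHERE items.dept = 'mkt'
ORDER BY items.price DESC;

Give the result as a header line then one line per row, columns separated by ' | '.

After WHERE (1 rows):
items.price | items.dept
7 | mkt
After SELECT (1 rows):
items.dept | items.price
mkt | 7
After ORDER BY (1 rows):
items.dept | items.price
mkt | 7

== RESULT ==
items.dept | items.price
mkt | 7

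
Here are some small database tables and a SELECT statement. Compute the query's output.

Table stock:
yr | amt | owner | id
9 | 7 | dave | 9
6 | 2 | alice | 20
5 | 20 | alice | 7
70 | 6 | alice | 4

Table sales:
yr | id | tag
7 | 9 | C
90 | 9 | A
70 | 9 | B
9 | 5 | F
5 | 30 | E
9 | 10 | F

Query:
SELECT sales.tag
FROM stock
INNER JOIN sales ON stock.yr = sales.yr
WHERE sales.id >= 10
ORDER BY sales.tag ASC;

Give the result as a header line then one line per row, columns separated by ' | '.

== RESULT ==
sales.tag
E
F

Derivation:
After JOIN sales (4 rows):
stock.yr | stock.amt | stock.owner | stock.id | sales.yr | sales.id | sales.tag
9 | 7 | dave | 9 | 9 | 5 | F
9 | 7 | dave | 9 | 9 | 10 | F
5 | 20 | alice | 7 | 5 | 30 | E
70 | 6 | alice | 4 | 70 | 9 | B
After WHERE (2 rows):
stock.yr | stock.amt | stock.owner | stock.id | sales.yr | sales.id | sales.tag
9 | 7 | dave | 9 | 9 | 10 | F
5 | 20 | alice | 7 | 5 | 30 | E
After SELECT (2 rows):
sales.tag
F
E
After ORDER BY (2 rows):
sales.tag
E
F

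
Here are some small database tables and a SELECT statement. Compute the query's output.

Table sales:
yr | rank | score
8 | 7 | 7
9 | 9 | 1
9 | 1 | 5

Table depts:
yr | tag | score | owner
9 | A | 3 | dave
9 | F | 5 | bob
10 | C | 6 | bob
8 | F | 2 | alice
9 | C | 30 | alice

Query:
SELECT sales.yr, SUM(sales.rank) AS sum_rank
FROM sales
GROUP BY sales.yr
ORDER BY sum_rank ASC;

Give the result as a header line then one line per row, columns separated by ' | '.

After GROUP BY (2 rows):
sales.yr | sum_rank
8 | 7
9 | 10
After ORDER BY (2 rows):
sales.yr | sum_rank
8 | 7
9 | 10

== RESULT ==
sales.yr | sum_rank
8 | 7
9 | 10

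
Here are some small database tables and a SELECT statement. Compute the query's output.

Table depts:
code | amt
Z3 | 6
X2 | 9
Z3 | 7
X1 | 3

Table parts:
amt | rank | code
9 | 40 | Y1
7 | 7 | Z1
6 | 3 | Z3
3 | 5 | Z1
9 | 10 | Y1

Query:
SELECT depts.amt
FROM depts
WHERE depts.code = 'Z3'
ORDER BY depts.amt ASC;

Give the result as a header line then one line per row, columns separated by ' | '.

== RESULT ==
depts.amt
6
7

Derivation:
After WHERE (2 rows):
depts.code | depts.amt
Z3 | 6
Z3 | 7
After SELECT (2 rows):
depts.amt
6
7
After ORDER BY (2 rows):
depts.amt
6
7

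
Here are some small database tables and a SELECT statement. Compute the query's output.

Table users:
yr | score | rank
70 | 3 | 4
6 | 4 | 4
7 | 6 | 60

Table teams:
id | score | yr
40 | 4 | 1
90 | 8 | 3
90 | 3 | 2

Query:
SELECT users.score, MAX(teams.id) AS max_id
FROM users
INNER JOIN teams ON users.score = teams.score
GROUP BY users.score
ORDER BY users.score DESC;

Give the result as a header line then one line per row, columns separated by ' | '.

== RESULT ==
users.score | max_id
4 | 40
3 | 90

Derivation:
After JOIN teams (2 rows):
users.yr | users.score | users.rank | teams.id | teams.score | teams.yr
70 | 3 | 4 | 90 | 3 | 2
6 | 4 | 4 | 40 | 4 | 1
After GROUP BY (2 rows):
users.score | max_id
3 | 90
4 | 40
After ORDER BY (2 rows):
users.score | max_id
4 | 40
3 | 90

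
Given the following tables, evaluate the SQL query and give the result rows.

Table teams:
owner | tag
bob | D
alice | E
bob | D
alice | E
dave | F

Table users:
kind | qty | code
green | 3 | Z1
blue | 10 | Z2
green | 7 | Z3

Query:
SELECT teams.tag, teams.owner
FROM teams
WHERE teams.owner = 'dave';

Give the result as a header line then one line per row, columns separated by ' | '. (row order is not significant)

== RESULT ==
teams.tag | teams.owner
F | dave

Derivation:
After WHERE (1 rows):
teams.owner | teams.tag
dave | F
After SELECT (1 rows):
teams.tag | teams.owner
F | dave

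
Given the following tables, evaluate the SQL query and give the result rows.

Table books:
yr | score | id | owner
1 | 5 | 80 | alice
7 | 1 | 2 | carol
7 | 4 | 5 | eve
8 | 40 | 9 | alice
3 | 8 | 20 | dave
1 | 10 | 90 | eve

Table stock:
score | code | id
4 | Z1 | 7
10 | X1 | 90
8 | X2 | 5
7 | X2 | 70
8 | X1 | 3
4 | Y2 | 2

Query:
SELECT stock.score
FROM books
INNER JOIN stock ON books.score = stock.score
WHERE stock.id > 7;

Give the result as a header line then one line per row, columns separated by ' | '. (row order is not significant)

After JOIN stock (5 rows):
books.yr | books.score | books.id | books.owner | stock.score | stock.code | stock.id
7 | 4 | 5 | eve | 4 | Z1 | 7
7 | 4 | 5 | eve | 4 | Y2 | 2
3 | 8 | 20 | dave | 8 | X2 | 5
3 | 8 | 20 | dave | 8 | X1 | 3
1 | 10 | 90 | eve | 10 | X1 | 90
After WHERE (1 rows):
books.yr | books.score | books.id | books.owner | stock.score | stock.code | stock.id
1 | 10 | 90 | eve | 10 | X1 | 90
After SELECT (1 rows):
stock.score
10

== RESULT ==
stock.score
10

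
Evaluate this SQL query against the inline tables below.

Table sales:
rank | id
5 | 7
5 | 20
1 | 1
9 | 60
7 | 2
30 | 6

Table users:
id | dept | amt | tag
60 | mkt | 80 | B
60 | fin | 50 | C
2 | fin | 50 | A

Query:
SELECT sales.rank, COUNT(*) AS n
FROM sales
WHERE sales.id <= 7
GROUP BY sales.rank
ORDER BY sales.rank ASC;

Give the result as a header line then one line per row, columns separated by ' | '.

== RESULT ==
sales.rank | n
1 | 1
5 | 1
7 | 1
30 | 1

Derivation:
After WHERE (4 rows):
sales.rank | sales.id
5 | 7
1 | 1
7 | 2
30 | 6
After GROUP BY (4 rows):
sales.rank | n
5 | 1
1 | 1
7 | 1
30 | 1
After ORDER BY (4 rows):
sales.rank | n
1 | 1
5 | 1
7 | 1
30 | 1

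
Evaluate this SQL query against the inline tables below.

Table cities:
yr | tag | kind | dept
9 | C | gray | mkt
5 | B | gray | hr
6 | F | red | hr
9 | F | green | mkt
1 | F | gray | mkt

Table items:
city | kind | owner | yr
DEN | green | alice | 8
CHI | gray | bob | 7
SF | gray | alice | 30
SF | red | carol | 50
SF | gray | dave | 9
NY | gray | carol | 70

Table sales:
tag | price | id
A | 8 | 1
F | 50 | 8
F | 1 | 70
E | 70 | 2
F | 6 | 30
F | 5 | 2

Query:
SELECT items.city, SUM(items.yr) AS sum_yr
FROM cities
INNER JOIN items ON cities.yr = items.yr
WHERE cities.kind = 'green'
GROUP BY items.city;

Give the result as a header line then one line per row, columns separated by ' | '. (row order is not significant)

== RESULT ==
items.city | sum_yr
SF | 9

Derivation:
After JOIN items (2 rows):
cities.yr | cities.tag | cities.kind | cities.dept | items.city | items.kind | items.owner | items.yr
9 | C | gray | mkt | SF | gray | dave | 9
9 | F | green | mkt | SF | gray | dave | 9
After WHERE (1 rows):
cities.yr | cities.tag | cities.kind | cities.dept | items.city | items.kind | items.owner | items.yr
9 | F | green | mkt | SF | gray | dave | 9
After GROUP BY (1 rows):
items.city | sum_yr
SF | 9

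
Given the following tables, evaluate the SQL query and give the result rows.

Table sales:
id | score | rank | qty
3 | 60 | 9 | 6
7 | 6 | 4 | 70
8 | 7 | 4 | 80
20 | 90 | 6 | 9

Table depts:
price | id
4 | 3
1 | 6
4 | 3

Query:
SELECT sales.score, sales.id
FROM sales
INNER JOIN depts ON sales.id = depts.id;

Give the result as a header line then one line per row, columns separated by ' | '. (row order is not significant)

After JOIN depts (2 rows):
sales.id | sales.score | sales.rank | sales.qty | depts.price | depts.id
3 | 60 | 9 | 6 | 4 | 3
3 | 60 | 9 | 6 | 4 | 3
After SELECT (2 rows):
sales.score | sales.id
60 | 3
60 | 3

== RESULT ==
sales.score | sales.id
60 | 3
60 | 3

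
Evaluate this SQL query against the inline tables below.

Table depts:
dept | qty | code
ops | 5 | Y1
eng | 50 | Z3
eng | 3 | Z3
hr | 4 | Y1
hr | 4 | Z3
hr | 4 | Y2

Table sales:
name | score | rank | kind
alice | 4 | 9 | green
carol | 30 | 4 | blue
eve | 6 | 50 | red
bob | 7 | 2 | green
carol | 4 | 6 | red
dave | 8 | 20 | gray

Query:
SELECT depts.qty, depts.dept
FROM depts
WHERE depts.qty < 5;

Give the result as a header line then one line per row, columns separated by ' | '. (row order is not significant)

== RESULT ==
depts.qty | depts.dept
3 | eng
4 | hr
4 | hr
4 | hr

Derivation:
After WHERE (4 rows):
depts.dept | depts.qty | depts.code
eng | 3 | Z3
hr | 4 | Y1
hr | 4 | Z3
hr | 4 | Y2
After SELECT (4 rows):
depts.qty | depts.dept
3 | eng
4 | hr
4 | hr
4 | hr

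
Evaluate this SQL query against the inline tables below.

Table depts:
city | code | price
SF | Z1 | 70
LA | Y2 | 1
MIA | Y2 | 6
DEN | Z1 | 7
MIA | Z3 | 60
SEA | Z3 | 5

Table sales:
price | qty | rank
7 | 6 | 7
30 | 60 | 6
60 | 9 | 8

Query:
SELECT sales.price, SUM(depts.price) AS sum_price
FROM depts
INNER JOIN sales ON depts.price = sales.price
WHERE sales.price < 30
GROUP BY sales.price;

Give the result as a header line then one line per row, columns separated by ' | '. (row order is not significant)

After JOIN sales (2 rows):
depts.city | depts.code | depts.price | sales.price | sales.qty | sales.rank
DEN | Z1 | 7 | 7 | 6 | 7
MIA | Z3 | 60 | 60 | 9 | 8
After WHERE (1 rows):
depts.city | depts.code | depts.price | sales.price | sales.qty | sales.rank
DEN | Z1 | 7 | 7 | 6 | 7
After GROUP BY (1 rows):
sales.price | sum_price
7 | 7

== RESULT ==
sales.price | sum_price
7 | 7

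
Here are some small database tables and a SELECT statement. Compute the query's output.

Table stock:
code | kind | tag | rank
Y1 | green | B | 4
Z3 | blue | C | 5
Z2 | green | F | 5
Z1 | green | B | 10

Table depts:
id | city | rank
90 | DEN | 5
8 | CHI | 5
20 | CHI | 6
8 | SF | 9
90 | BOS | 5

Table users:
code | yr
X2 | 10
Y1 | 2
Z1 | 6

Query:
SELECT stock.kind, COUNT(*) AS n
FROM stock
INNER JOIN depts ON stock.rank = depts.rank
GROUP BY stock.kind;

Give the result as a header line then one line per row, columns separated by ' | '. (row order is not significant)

After JOIN depts (6 rows):
stock.code | stock.kind | stock.tag | stock.rank | depts.id | depts.city | depts.rank
Z3 | blue | C | 5 | 90 | DEN | 5
Z3 | blue | C | 5 | 8 | CHI | 5
Z3 | blue | C | 5 | 90 | BOS | 5
Z2 | green | F | 5 | 90 | DEN | 5
Z2 | green | F | 5 | 8 | CHI | 5
Z2 | green | F | 5 | 90 | BOS | 5
After GROUP BY (2 rows):
stock.kind | n
blue | 3
green | 3

== RESULT ==
stock.kind | n
blue | 3
green | 3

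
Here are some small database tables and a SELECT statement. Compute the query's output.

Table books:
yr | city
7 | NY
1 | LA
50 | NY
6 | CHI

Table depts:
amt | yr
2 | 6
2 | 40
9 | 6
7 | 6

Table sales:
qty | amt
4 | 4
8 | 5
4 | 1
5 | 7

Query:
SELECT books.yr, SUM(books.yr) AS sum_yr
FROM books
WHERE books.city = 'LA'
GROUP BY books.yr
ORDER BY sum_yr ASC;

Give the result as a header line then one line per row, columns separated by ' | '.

After WHERE (1 rows):
books.yr | books.city
1 | LA
After GROUP BY (1 rows):
books.yr | sum_yr
1 | 1
After ORDER BY (1 rows):
books.yr | sum_yr
1 | 1

== RESULT ==
books.yr | sum_yr
1 | 1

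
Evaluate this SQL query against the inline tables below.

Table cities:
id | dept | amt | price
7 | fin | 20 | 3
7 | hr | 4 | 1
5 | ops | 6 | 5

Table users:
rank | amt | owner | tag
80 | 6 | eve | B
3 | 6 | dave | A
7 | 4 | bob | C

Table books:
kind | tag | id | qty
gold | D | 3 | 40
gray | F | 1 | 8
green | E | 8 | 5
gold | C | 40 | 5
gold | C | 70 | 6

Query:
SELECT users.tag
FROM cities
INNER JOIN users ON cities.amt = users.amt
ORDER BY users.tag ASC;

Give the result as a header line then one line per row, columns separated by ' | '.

After JOIN users (3 rows):
cities.id | cities.dept | cities.amt | cities.price | users.rank | users.amt | users.owner | users.tag
7 | hr | 4 | 1 | 7 | 4 | bob | C
5 | ops | 6 | 5 | 80 | 6 | eve | B
5 | ops | 6 | 5 | 3 | 6 | dave | A
After SELECT (3 rows):
users.tag
C
B
A
After ORDER BY (3 rows):
users.tag
A
B
C

== RESULT ==
users.tag
A
B
C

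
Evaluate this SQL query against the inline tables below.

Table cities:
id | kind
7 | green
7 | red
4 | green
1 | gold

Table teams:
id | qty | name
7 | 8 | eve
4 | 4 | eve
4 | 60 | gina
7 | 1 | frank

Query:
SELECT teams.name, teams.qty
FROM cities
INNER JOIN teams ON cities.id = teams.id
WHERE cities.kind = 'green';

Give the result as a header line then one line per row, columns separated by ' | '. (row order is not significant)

== RESULT ==
teams.name | teams.qty
eve | 8
frank | 1
eve | 4
gina | 60

Derivation:
After JOIN teams (6 rows):
cities.id | cities.kind | teams.id | teams.qty | teams.name
7 | green | 7 | 8 | eve
7 | green | 7 | 1 | frank
7 | red | 7 | 8 | eve
7 | red | 7 | 1 | frank
4 | green | 4 | 4 | eve
4 | green | 4 | 60 | gina
After WHERE (4 rows):
cities.id | cities.kind | teams.id | teams.qty | teams.name
7 | green | 7 | 8 | eve
7 | green | 7 | 1 | frank
4 | green | 4 | 4 | eve
4 | green | 4 | 60 | gina
After SELECT (4 rows):
teams.name | teams.qty
eve | 8
frank | 1
eve | 4
gina | 60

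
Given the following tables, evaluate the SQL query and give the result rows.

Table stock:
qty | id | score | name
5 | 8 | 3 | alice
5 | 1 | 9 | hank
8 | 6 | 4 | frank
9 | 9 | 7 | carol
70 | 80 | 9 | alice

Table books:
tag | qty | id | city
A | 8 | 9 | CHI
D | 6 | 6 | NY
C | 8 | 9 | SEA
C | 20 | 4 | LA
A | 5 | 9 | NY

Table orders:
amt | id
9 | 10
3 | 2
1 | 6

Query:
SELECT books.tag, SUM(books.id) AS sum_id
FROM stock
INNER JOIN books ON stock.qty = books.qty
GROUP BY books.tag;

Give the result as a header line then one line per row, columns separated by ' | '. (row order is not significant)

After JOIN books (4 rows):
stock.qty | stock.id | stock.score | stock.name | books.tag | books.qty | books.id | books.city
5 | 8 | 3 | alice | A | 5 | 9 | NY
5 | 1 | 9 | hank | A | 5 | 9 | NY
8 | 6 | 4 | frank | A | 8 | 9 | CHI
8 | 6 | 4 | frank | C | 8 | 9 | SEA
After GROUP BY (2 rows):
books.tag | sum_id
A | 27
C | 9

== RESULT ==
books.tag | sum_id
A | 27
C | 9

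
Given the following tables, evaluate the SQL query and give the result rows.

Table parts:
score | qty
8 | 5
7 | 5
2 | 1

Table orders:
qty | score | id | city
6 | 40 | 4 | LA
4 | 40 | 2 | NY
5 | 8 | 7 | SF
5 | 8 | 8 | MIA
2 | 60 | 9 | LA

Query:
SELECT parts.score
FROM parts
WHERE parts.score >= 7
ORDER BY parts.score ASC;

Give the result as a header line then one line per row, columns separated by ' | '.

== RESULT ==
parts.score
7
8

Derivation:
After WHERE (2 rows):
parts.score | parts.qty
8 | 5
7 | 5
After SELECT (2 rows):
parts.score
8
7
After ORDER BY (2 rows):
parts.score
7
8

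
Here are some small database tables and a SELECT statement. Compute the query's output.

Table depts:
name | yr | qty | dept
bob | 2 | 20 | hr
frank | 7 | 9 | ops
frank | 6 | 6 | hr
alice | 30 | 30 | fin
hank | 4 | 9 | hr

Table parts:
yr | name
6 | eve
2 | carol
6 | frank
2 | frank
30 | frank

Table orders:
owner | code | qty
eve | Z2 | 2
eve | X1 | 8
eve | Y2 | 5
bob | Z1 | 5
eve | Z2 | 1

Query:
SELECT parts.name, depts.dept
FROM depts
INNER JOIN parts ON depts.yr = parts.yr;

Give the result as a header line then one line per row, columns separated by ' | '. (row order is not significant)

== RESULT ==
parts.name | depts.dept
carol | hr
frank | hr
eve | hr
frank | hr
frank | fin

Derivation:
After JOIN parts (5 rows):
depts.name | depts.yr | depts.qty | depts.dept | parts.yr | parts.name
bob | 2 | 20 | hr | 2 | carol
bob | 2 | 20 | hr | 2 | frank
frank | 6 | 6 | hr | 6 | eve
frank | 6 | 6 | hr | 6 | frank
alice | 30 | 30 | fin | 30 | frank
After SELECT (5 rows):
parts.name | depts.dept
carol | hr
frank | hr
eve | hr
frank | hr
frank | fin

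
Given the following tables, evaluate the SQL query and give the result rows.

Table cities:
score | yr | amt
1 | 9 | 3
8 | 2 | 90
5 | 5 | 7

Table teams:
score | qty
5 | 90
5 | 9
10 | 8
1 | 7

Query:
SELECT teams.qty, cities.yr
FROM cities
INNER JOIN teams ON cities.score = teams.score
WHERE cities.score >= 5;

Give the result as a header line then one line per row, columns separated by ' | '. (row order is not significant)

After JOIN teams (3 rows):
cities.score | cities.yr | cities.amt | teams.score | teams.qty
1 | 9 | 3 | 1 | 7
5 | 5 | 7 | 5 | 90
5 | 5 | 7 | 5 | 9
After WHERE (2 rows):
cities.score | cities.yr | cities.amt | teams.score | teams.qty
5 | 5 | 7 | 5 | 90
5 | 5 | 7 | 5 | 9
After SELECT (2 rows):
teams.qty | cities.yr
90 | 5
9 | 5

== RESULT ==
teams.qty | cities.yr
90 | 5
9 | 5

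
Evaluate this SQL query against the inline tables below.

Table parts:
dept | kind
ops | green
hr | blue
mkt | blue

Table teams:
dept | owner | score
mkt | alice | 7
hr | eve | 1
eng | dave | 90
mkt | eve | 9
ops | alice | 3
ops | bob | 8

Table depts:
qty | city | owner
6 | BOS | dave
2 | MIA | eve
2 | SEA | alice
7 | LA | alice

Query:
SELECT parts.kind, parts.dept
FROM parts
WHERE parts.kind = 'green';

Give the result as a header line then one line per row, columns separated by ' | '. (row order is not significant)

After WHERE (1 rows):
parts.dept | parts.kind
ops | green
After SELECT (1 rows):
parts.kind | parts.dept
green | ops

== RESULT ==
parts.kind | parts.dept
green | ops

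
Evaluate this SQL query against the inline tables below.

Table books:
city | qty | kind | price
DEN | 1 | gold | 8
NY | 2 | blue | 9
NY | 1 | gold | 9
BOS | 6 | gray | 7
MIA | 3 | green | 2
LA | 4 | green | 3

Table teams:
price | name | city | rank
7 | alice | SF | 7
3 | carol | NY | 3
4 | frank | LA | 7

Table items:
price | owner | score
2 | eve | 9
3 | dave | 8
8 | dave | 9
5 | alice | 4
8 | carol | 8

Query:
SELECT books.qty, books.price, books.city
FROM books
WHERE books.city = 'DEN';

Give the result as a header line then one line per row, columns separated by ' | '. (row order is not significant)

== RESULT ==
books.qty | books.price | books.city
1 | 8 | DEN

Derivation:
After WHERE (1 rows):
books.city | books.qty | books.kind | books.price
DEN | 1 | gold | 8
After SELECT (1 rows):
books.qty | books.price | books.city
1 | 8 | DEN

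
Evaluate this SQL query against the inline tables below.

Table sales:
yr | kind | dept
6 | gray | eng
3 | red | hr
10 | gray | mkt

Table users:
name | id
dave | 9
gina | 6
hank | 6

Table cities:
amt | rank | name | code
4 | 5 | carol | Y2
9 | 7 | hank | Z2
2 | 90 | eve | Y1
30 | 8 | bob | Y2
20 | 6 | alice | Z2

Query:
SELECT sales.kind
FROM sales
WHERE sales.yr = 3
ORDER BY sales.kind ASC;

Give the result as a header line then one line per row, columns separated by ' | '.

After WHERE (1 rows):
sales.yr | sales.kind | sales.dept
3 | red | hr
After SELECT (1 rows):
sales.kind
red
After ORDER BY (1 rows):
sales.kind
red

== RESULT ==
sales.kind
red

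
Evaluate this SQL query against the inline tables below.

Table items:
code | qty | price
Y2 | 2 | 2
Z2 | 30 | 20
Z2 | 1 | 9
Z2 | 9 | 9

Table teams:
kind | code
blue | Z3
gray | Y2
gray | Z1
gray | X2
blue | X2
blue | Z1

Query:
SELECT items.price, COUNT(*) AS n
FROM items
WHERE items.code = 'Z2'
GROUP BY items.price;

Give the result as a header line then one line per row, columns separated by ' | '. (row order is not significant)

After WHERE (3 rows):
items.code | items.qty | items.price
Z2 | 30 | 20
Z2 | 1 | 9
Z2 | 9 | 9
After GROUP BY (2 rows):
items.price | n
20 | 1
9 | 2

== RESULT ==
items.price | n
20 | 1
9 | 2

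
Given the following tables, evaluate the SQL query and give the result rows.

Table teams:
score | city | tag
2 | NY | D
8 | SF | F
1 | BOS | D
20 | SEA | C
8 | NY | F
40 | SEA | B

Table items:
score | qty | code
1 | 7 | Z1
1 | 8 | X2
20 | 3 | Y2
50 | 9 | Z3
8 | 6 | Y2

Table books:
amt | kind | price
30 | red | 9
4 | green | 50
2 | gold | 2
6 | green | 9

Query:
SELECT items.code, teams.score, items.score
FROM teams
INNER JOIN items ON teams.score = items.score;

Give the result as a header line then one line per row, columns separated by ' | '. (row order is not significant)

== RESULT ==
items.code | teams.score | items.score
Y2 | 8 | 8
Z1 | 1 | 1
X2 | 1 | 1
Y2 | 20 | 20
Y2 | 8 | 8

Derivation:
After JOIN items (5 rows):
teams.score | teams.city | teams.tag | items.score | items.qty | items.code
8 | SF | F | 8 | 6 | Y2
1 | BOS | D | 1 | 7 | Z1
1 | BOS | D | 1 | 8 | X2
20 | SEA | C | 20 | 3 | Y2
8 | NY | F | 8 | 6 | Y2
After SELECT (5 rows):
items.code | teams.score | items.score
Y2 | 8 | 8
Z1 | 1 | 1
X2 | 1 | 1
Y2 | 20 | 20
Y2 | 8 | 8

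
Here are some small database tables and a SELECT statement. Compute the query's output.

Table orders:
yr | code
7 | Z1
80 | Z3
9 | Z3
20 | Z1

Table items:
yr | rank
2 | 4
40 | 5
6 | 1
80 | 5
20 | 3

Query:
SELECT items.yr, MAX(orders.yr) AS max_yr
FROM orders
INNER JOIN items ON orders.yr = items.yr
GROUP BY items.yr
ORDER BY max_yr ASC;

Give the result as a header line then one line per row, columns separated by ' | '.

After JOIN items (2 rows):
orders.yr | orders.code | items.yr | items.rank
80 | Z3 | 80 | 5
20 | Z1 | 20 | 3
After GROUP BY (2 rows):
items.yr | max_yr
80 | 80
20 | 20
After ORDER BY (2 rows):
items.yr | max_yr
20 | 20
80 | 80

== RESULT ==
items.yr | max_yr
20 | 20
80 | 80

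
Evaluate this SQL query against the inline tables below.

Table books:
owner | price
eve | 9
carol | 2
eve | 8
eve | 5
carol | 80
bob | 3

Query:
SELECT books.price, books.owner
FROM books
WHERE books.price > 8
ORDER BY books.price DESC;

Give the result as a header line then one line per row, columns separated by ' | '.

After WHERE (2 rows):
books.owner | books.price
eve | 9
carol | 80
After SELECT (2 rows):
books.price | books.owner
9 | eve
80 | carol
After ORDER BY (2 rows):
books.price | books.owner
80 | carol
9 | eve

== RESULT ==
books.price | books.owner
80 | carol
9 | eve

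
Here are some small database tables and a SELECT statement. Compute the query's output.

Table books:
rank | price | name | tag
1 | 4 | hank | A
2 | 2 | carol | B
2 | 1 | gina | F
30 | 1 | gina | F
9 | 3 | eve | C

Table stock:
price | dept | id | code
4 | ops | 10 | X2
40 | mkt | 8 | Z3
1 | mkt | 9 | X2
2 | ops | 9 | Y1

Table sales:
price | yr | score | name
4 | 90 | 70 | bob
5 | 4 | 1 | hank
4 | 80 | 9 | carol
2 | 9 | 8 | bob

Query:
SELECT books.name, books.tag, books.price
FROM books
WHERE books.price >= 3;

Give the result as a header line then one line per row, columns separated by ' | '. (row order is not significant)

== RESULT ==
books.name | books.tag | books.price
hank | A | 4
eve | C | 3

Derivation:
After WHERE (2 rows):
books.rank | books.price | books.name | books.tag
1 | 4 | hank | A
9 | 3 | eve | C
After SELECT (2 rows):
books.name | books.tag | books.price
hank | A | 4
eve | C | 3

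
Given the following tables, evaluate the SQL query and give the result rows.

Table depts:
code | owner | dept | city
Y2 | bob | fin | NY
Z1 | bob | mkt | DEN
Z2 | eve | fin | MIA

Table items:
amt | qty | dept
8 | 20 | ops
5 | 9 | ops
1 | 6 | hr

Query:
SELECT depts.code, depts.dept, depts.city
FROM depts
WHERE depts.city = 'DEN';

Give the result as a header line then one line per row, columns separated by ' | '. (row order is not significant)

After WHERE (1 rows):
depts.code | depts.owner | depts.dept | depts.city
Z1 | bob | mkt | DEN
After SELECT (1 rows):
depts.code | depts.dept | depts.city
Z1 | mkt | DEN

== RESULT ==
depts.code | depts.dept | depts.city
Z1 | mkt | DEN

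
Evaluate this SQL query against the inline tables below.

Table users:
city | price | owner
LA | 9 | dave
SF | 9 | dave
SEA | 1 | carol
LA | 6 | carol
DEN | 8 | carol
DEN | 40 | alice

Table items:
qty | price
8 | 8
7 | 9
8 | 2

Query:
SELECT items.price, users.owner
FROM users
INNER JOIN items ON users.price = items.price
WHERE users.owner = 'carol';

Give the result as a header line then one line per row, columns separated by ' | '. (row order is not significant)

After JOIN items (3 rows):
users.city | users.price | users.owner | items.qty | items.price
LA | 9 | dave | 7 | 9
SF | 9 | dave | 7 | 9
DEN | 8 | carol | 8 | 8
After WHERE (1 rows):
users.city | users.price | users.owner | items.qty | items.price
DEN | 8 | carol | 8 | 8
After SELECT (1 rows):
items.price | users.owner
8 | carol

== RESULT ==
items.price | users.owner
8 | carol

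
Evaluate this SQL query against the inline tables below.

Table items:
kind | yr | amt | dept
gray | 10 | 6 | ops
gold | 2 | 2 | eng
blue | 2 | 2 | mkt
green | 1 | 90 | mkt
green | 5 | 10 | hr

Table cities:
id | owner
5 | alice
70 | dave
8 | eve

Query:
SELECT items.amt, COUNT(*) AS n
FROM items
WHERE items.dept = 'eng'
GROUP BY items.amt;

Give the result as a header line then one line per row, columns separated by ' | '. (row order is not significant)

== RESULT ==
items.amt | n
2 | 1

Derivation:
After WHERE (1 rows):
items.kind | items.yr | items.amt | items.dept
gold | 2 | 2 | eng
After GROUP BY (1 rows):
items.amt | n
2 | 1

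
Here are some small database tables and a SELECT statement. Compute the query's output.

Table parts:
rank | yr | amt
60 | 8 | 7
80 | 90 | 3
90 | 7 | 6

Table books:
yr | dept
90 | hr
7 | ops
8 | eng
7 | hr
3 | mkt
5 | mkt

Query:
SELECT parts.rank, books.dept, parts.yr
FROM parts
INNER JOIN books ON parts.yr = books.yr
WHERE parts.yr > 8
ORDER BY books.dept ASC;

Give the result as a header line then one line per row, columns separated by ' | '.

== RESULT ==
parts.rank | books.dept | parts.yr
80 | hr | 90

Derivation:
After JOIN books (4 rows):
parts.rank | parts.yr | parts.amt | books.yr | books.dept
60 | 8 | 7 | 8 | eng
80 | 90 | 3 | 90 | hr
90 | 7 | 6 | 7 | ops
90 | 7 | 6 | 7 | hr
After WHERE (1 rows):
parts.rank | parts.yr | parts.amt | books.yr | books.dept
80 | 90 | 3 | 90 | hr
After SELECT (1 rows):
parts.rank | books.dept | parts.yr
80 | hr | 90
After ORDER BY (1 rows):
parts.rank | books.dept | parts.yr
80 | hr | 90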